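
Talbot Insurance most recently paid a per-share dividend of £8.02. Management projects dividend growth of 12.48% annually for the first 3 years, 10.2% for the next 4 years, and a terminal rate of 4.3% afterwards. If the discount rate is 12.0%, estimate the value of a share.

£158.61

Three-stage DDM. Project D₁…D_7; terminal Gordon value at t=7 with g = 0.043; discount at r = 0.12.
D_1 = 9.0209
D_2 = 10.1467
D_3 = 11.4130
D_4 = 12.5771
D_5 = 13.8600
D_6 = 15.2737
D_7 = 16.8316
TV_7 = 17.5554/(0.12−0.043) = 227.9923
P₀ = Σ Dₜ/(1+r)ᵗ + TV_7/(1+r)^7 = 158.6084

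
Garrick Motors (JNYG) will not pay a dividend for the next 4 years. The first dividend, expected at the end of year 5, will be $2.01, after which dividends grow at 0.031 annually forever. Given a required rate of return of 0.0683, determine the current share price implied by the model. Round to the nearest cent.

Deferred-dividend DDM. At t=4 the remaining stream is a growing perpetuity with first payment D_5 = 2.01.
V_4 = D_5/(r−g) = 2.01/(0.0683−0.031) = 53.8874
P₀ = V_4/(1+r)^4 = 53.8874/(1+0.0683)^4 = 41.3727

$41.37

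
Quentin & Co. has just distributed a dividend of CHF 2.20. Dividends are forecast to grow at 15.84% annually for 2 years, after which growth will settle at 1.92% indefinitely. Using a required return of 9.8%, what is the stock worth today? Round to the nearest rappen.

CHF 36.44

Two-stage DDM. Project D₁…D_2 at 0.1584, terminal growth 0.0192, discount at r = 0.098.
D_1 = 2.5485
D_2 = 2.9522
Terminal value at t=2: TV = D_3/(r−g) = 3.0088/(0.098−0.0192) = 38.1833
P₀ = 2.5485/(1+0.098)^1 + 2.9522/(1+0.098)^2 + 38.1833/(1+0.098)^2 = 36.4412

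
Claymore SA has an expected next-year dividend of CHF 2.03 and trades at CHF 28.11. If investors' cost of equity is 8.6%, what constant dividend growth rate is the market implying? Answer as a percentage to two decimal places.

1.38%

From P₀ = D₁/(r − g), the implied growth is g = r − D₁/P₀.
g = 0.086 − 2.03/28.11 = 0.086 − 0.07222 = 0.01378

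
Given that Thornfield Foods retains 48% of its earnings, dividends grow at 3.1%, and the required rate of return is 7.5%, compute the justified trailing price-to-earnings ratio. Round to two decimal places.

Payout ratio b = 1 − 0.48 = 0.52.
Justified trailing P/E = b(1+g)/(r−g) = 0.52×(1+0.031)/(0.075−0.031) = 12.1845

12.18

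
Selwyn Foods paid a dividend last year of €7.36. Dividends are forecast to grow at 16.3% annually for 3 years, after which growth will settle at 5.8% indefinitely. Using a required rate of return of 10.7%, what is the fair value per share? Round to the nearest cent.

€208.66

Two-stage DDM. Project D₁…D_3 at 0.163, terminal growth 0.058, discount at r = 0.107.
D_1 = 8.5597
D_2 = 9.9549
D_3 = 11.5776
Terminal value at t=3: TV = D_4/(r−g) = 12.2491/(0.107−0.058) = 249.9807
P₀ = 8.5597/(1+0.107)^1 + 9.9549/(1+0.107)^2 + 11.5776/(1+0.107)^3 + 249.9807/(1+0.107)^3 = 208.6641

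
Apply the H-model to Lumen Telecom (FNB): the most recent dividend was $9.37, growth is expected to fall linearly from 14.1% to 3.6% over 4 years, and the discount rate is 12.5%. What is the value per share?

H-model: P₀ = D₀[(1+g_L) + H(g_S−g_L)]/(r−g_L), with H = 4/2 = 2.
P₀ = 9.37 × [(1+0.036) + 2×(0.141−0.036)] / (0.125−0.036)
   = 9.37 × 1.2460 / 0.089 = 131.1800

$131.18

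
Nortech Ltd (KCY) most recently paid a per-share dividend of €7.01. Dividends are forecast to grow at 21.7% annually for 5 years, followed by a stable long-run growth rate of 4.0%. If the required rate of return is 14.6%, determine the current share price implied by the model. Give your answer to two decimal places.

Two-stage DDM. Project D₁…D_5 at 0.217, terminal growth 0.04, discount at r = 0.146.
D_1 = 8.5312
D_2 = 10.3824
D_3 = 12.6354
D_4 = 15.3773
D_5 = 18.7142
Terminal value at t=5: TV = D_6/(r−g) = 19.4628/(0.146−0.04) = 183.6109
P₀ = 8.5312/(1+0.146)^1 + 10.3824/(1+0.146)^2 + 12.6354/(1+0.146)^3 + 15.3773/(1+0.146)^4 + 18.7142/(1+0.146)^5 + 183.6109/(1+0.146)^5 = 135.0197

€135.02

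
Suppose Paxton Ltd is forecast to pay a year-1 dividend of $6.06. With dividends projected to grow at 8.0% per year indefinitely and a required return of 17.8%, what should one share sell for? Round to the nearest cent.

Gordon growth model: P₀ = D₁/(r − g), with D₁ = 6.06 given directly.
P₀ = 6.0600 / (0.178 − 0.08) = 6.0600 / 0.098 = 61.8367

$61.84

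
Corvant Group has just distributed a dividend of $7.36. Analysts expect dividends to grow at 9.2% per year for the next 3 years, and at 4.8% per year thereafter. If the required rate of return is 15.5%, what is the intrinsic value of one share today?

Two-stage DDM. Project D₁…D_3 at 0.092, terminal growth 0.048, discount at r = 0.155.
D_1 = 8.0371
D_2 = 8.7765
D_3 = 9.5840
Terminal value at t=3: TV = D_4/(r−g) = 10.0440/(0.155−0.048) = 93.8692
P₀ = 8.0371/(1+0.155)^1 + 8.7765/(1+0.155)^2 + 9.5840/(1+0.155)^3 + 93.8692/(1+0.155)^3 = 80.6801

$80.68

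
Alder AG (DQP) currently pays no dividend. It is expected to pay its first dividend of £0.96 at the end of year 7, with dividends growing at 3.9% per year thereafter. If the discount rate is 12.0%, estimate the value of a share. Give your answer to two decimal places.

£6.00

Deferred-dividend DDM. At t=6 the remaining stream is a growing perpetuity with first payment D_7 = 0.96.
V_6 = D_7/(r−g) = 0.96/(0.12−0.039) = 11.8519
P₀ = V_6/(1+r)^6 = 11.8519/(1+0.12)^6 = 6.0045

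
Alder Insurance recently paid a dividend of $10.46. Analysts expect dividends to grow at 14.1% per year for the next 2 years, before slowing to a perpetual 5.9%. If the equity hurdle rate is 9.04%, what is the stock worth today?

Two-stage DDM. Project D₁…D_2 at 0.141, terminal growth 0.059, discount at r = 0.0904.
D_1 = 11.9349
D_2 = 13.6177
Terminal value at t=2: TV = D_3/(r−g) = 14.4211/(0.0904−0.059) = 459.2713
P₀ = 11.9349/(1+0.0904)^1 + 13.6177/(1+0.0904)^2 + 459.2713/(1+0.0904)^2 = 408.6746

$408.67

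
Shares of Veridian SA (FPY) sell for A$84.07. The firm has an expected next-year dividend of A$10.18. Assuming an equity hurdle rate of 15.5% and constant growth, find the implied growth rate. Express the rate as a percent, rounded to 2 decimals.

From P₀ = D₁/(r − g), the implied growth is g = r − D₁/P₀.
g = 0.155 − 10.18/84.07 = 0.155 − 0.12109 = 0.03391

3.39%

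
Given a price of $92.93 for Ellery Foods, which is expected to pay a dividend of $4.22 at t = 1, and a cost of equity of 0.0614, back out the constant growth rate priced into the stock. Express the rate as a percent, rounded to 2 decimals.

1.60%

From P₀ = D₁/(r − g), the implied growth is g = r − D₁/P₀.
g = 0.0614 − 4.22/92.93 = 0.0614 − 0.04541 = 0.01599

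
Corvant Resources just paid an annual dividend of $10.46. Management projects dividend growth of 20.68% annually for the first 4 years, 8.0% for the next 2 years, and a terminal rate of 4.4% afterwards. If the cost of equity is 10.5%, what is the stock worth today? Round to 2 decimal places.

Three-stage DDM. Project D₁…D_6; terminal Gordon value at t=6 with g = 0.044; discount at r = 0.105.
D_1 = 12.6231
D_2 = 15.2336
D_3 = 18.3839
D_4 = 22.1857
D_5 = 23.9605
D_6 = 25.8774
TV_6 = 27.0160/(0.105−0.044) = 442.8851
P₀ = Σ Dₜ/(1+r)ᵗ + TV_6/(1+r)^6 = 324.4511

$324.45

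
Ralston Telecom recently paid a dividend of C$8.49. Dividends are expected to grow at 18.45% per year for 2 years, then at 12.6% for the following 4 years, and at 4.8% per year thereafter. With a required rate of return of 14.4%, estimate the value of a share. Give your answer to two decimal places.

C$146.14

Three-stage DDM. Project D₁…D_6; terminal Gordon value at t=6 with g = 0.048; discount at r = 0.144.
D_1 = 10.0564
D_2 = 11.9118
D_3 = 13.4127
D_4 = 15.1027
D_5 = 17.0056
D_6 = 19.1484
TV_6 = 20.0675/(0.144−0.048) = 209.0362
P₀ = Σ Dₜ/(1+r)ᵗ + TV_6/(1+r)^6 = 146.1432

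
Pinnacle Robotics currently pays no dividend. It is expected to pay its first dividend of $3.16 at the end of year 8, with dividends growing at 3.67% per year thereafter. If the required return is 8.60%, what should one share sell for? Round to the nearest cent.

Deferred-dividend DDM. At t=7 the remaining stream is a growing perpetuity with first payment D_8 = 3.16.
V_7 = D_8/(r−g) = 3.16/(0.086−0.0367) = 64.0974
P₀ = V_7/(1+r)^7 = 64.0974/(1+0.086)^7 = 35.9775

$35.98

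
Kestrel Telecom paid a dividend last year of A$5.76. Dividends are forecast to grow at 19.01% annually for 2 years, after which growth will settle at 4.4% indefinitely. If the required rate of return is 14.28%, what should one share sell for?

Two-stage DDM. Project D₁…D_2 at 0.1901, terminal growth 0.044, discount at r = 0.1428.
D_1 = 6.8550
D_2 = 8.1581
Terminal value at t=2: TV = D_3/(r−g) = 8.5171/(0.1428−0.044) = 86.2051
P₀ = 6.8550/(1+0.1428)^1 + 8.1581/(1+0.1428)^2 + 86.2051/(1+0.1428)^2 = 78.2525

A$78.25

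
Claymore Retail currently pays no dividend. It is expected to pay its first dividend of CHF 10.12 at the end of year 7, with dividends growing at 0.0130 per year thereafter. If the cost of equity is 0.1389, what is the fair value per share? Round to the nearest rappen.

CHF 36.83

Deferred-dividend DDM. At t=6 the remaining stream is a growing perpetuity with first payment D_7 = 10.12.
V_6 = D_7/(r−g) = 10.12/(0.1389−0.013) = 80.3813
P₀ = V_6/(1+r)^6 = 80.3813/(1+0.1389)^6 = 36.8334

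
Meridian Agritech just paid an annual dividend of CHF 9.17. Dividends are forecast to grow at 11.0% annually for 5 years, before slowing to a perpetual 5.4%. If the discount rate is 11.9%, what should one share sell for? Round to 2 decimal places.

CHF 187.57

Two-stage DDM. Project D₁…D_5 at 0.11, terminal growth 0.054, discount at r = 0.119.
D_1 = 10.1787
D_2 = 11.2984
D_3 = 12.5412
D_4 = 13.9207
D_5 = 15.4520
Terminal value at t=5: TV = D_6/(r−g) = 16.2864/(0.119−0.054) = 250.5599
P₀ = 10.1787/(1+0.119)^1 + 11.2984/(1+0.119)^2 + 12.5412/(1+0.119)^3 + 13.9207/(1+0.119)^4 + 15.4520/(1+0.119)^5 + 250.5599/(1+0.119)^5 = 187.5663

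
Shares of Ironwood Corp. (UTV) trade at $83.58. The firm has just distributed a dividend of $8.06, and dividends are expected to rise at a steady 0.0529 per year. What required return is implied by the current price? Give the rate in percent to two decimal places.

15.44%

Rearranging the constant-growth DDM: r = D₁/P₀ + g.
D₁ = 8.06 × (1 + 0.0529) = 8.4864.
r = 8.4864 / 83.58 + 0.0529 = 0.10154 + 0.0529 = 0.15444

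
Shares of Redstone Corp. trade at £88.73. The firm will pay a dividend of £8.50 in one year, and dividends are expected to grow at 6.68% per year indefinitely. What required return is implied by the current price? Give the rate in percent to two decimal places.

Rearranging the constant-growth DDM: r = D₁/P₀ + g.
r = 8.5000 / 88.73 + 0.0668 = 0.09580 + 0.0668 = 0.16260

16.26%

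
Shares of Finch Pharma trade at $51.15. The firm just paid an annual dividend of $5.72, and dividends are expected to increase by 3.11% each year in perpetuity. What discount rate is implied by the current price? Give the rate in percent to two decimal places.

14.64%

Rearranging the constant-growth DDM: r = D₁/P₀ + g.
D₁ = 5.72 × (1 + 0.0311) = 5.8979.
r = 5.8979 / 51.15 + 0.0311 = 0.11531 + 0.0311 = 0.14641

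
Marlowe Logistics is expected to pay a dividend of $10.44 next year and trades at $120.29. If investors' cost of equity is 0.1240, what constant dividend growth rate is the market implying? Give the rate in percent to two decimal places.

3.72%

From P₀ = D₁/(r − g), the implied growth is g = r − D₁/P₀.
g = 0.124 − 10.44/120.29 = 0.124 − 0.08679 = 0.03721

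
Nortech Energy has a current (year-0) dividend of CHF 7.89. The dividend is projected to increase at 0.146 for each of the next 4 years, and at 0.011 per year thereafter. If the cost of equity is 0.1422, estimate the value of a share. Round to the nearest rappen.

Two-stage DDM. Project D₁…D_4 at 0.146, terminal growth 0.011, discount at r = 0.1422.
D_1 = 9.0419
D_2 = 10.3621
D_3 = 11.8749
D_4 = 13.6087
Terminal value at t=4: TV = D_5/(r−g) = 13.7584/(0.1422−0.011) = 104.8655
P₀ = 9.0419/(1+0.1422)^1 + 10.3621/(1+0.1422)^2 + 11.8749/(1+0.1422)^3 + 13.6087/(1+0.1422)^4 + 104.8655/(1+0.1422)^4 = 93.4352

CHF 93.44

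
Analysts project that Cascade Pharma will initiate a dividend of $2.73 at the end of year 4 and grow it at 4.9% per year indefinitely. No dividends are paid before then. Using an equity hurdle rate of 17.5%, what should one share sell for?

$13.36

Deferred-dividend DDM. At t=3 the remaining stream is a growing perpetuity with first payment D_4 = 2.73.
V_3 = D_4/(r−g) = 2.73/(0.175−0.049) = 21.6667
P₀ = V_3/(1+r)^3 = 21.6667/(1+0.175)^3 = 13.3561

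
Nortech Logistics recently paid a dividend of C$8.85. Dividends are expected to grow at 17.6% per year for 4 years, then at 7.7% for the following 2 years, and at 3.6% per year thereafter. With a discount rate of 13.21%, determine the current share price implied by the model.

C$158.63

Three-stage DDM. Project D₁…D_6; terminal Gordon value at t=6 with g = 0.036; discount at r = 0.1321.
D_1 = 10.4076
D_2 = 12.2393
D_3 = 14.3935
D_4 = 16.9267
D_5 = 18.2301
D_6 = 19.6338
TV_6 = 20.3406/(0.1321−0.036) = 211.6608
P₀ = Σ Dₜ/(1+r)ᵗ + TV_6/(1+r)^6 = 158.6349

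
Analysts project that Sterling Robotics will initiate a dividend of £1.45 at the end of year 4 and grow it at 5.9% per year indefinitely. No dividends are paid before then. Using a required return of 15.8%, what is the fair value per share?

£9.43

Deferred-dividend DDM. At t=3 the remaining stream is a growing perpetuity with first payment D_4 = 1.45.
V_3 = D_4/(r−g) = 1.45/(0.158−0.059) = 14.6465
P₀ = V_3/(1+r)^3 = 14.6465/(1+0.158)^3 = 9.4321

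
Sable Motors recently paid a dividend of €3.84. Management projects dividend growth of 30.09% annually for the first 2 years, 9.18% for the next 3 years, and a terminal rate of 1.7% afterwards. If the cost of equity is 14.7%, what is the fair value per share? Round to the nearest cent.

€56.06

Three-stage DDM. Project D₁…D_5; terminal Gordon value at t=5 with g = 0.017; discount at r = 0.147.
D_1 = 4.9955
D_2 = 6.4986
D_3 = 7.0952
D_4 = 7.7465
D_5 = 8.4576
TV_5 = 8.6014/(0.147−0.017) = 66.1646
P₀ = Σ Dₜ/(1+r)ᵗ + TV_5/(1+r)^5 = 56.0605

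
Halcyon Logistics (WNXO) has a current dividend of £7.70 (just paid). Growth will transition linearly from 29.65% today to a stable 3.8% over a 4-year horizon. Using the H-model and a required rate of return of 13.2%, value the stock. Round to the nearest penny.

£127.38

H-model: P₀ = D₀[(1+g_L) + H(g_S−g_L)]/(r−g_L), with H = 4/2 = 2.
P₀ = 7.70 × [(1+0.038) + 2×(0.2965−0.038)] / (0.132−0.038)
   = 7.70 × 1.5550 / 0.094 = 127.3777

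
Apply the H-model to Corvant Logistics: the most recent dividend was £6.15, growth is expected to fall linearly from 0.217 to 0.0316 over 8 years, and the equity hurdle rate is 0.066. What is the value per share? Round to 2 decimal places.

H-model: P₀ = D₀[(1+g_L) + H(g_S−g_L)]/(r−g_L), with H = 8/2 = 4.
P₀ = 6.15 × [(1+0.0316) + 4×(0.217−0.0316)] / (0.066−0.0316)
   = 6.15 × 1.7732 / 0.0344 = 317.0110

£317.01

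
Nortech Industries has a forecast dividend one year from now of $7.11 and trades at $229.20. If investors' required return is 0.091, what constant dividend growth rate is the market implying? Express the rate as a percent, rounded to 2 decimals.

From P₀ = D₁/(r − g), the implied growth is g = r − D₁/P₀.
g = 0.091 − 7.11/229.20 = 0.091 − 0.03102 = 0.05998

6.00%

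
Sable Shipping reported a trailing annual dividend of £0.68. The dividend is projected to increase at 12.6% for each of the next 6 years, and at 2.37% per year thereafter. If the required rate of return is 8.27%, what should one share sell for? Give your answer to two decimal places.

Two-stage DDM. Project D₁…D_6 at 0.126, terminal growth 0.0237, discount at r = 0.0827.
D_1 = 0.7657
D_2 = 0.8622
D_3 = 0.9708
D_4 = 1.0931
D_5 = 1.2308
D_6 = 1.3859
Terminal value at t=6: TV = D_7/(r−g) = 1.4188/(0.0827−0.0237) = 24.0469
P₀ = 0.7657/(1+0.0827)^1 + 0.8622/(1+0.0827)^2 + 0.9708/(1+0.0827)^3 + 1.0931/(1+0.0827)^4 + 1.2308/(1+0.0827)^5 + 1.3859/(1+0.0827)^6 + 24.0469/(1+0.0827)^6 = 19.6190

£19.62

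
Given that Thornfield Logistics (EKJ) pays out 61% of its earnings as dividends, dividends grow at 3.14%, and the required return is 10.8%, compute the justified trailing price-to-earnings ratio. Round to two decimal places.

8.21

Justified trailing P/E = b(1+g)/(r−g) = 0.61×(1+0.0314)/(0.108−0.0314) = 8.2135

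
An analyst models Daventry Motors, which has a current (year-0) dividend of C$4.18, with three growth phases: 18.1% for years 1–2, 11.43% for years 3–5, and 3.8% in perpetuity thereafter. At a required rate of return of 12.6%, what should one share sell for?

C$75.06

Three-stage DDM. Project D₁…D_5; terminal Gordon value at t=5 with g = 0.038; discount at r = 0.126.
D_1 = 4.9366
D_2 = 5.8301
D_3 = 6.4965
D_4 = 7.2390
D_5 = 8.0665
TV_5 = 8.3730/(0.126−0.038) = 95.1474
P₀ = Σ Dₜ/(1+r)ᵗ + TV_5/(1+r)^5 = 75.0588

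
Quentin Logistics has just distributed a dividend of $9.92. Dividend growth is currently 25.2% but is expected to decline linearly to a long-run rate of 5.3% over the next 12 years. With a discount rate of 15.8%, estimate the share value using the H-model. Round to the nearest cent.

H-model: P₀ = D₀[(1+g_L) + H(g_S−g_L)]/(r−g_L), with H = 12/2 = 6.
P₀ = 9.92 × [(1+0.053) + 6×(0.252−0.053)] / (0.158−0.053)
   = 9.92 × 2.2470 / 0.105 = 212.2880

$212.29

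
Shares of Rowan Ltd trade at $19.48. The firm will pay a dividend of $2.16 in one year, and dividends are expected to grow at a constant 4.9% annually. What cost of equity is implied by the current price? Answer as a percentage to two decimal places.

15.99%

Rearranging the constant-growth DDM: r = D₁/P₀ + g.
r = 2.1600 / 19.48 + 0.049 = 0.11088 + 0.049 = 0.15988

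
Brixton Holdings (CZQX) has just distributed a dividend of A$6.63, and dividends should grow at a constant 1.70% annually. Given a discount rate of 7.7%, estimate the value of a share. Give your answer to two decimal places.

Gordon growth model: P₀ = D₁/(r − g). D₁ = 6.63 × (1 + 0.017) = 6.7427.
P₀ = 6.7427 / (0.077 − 0.017) = 6.7427 / 0.06 = 112.3785

A$112.38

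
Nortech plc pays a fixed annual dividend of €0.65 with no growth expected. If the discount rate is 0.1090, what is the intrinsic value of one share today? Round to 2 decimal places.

€5.96

Zero-growth DDM (perpetuity): P₀ = D/r = 0.65 / 0.109 = 5.9633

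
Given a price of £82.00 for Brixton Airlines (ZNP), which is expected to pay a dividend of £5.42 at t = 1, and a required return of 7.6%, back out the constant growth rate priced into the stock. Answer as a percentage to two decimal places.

0.99%

From P₀ = D₁/(r − g), the implied growth is g = r − D₁/P₀.
g = 0.076 − 5.42/82.00 = 0.076 − 0.06610 = 0.00990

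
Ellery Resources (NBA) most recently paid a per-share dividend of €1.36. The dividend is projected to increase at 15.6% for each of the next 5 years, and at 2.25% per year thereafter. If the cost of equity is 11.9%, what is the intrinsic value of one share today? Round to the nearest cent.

€24.46

Two-stage DDM. Project D₁…D_5 at 0.156, terminal growth 0.0225, discount at r = 0.119.
D_1 = 1.5722
D_2 = 1.8174
D_3 = 2.1009
D_4 = 2.4287
D_5 = 2.8076
Terminal value at t=5: TV = D_6/(r−g) = 2.8707/(0.119−0.0225) = 29.7484
P₀ = 1.5722/(1+0.119)^1 + 1.8174/(1+0.119)^2 + 2.1009/(1+0.119)^3 + 2.4287/(1+0.119)^4 + 2.8076/(1+0.119)^5 + 29.7484/(1+0.119)^5 = 24.4606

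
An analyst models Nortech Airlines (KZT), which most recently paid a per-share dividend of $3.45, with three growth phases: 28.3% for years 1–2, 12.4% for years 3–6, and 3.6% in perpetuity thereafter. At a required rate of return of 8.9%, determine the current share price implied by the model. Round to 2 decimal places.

Three-stage DDM. Project D₁…D_6; terminal Gordon value at t=6 with g = 0.036; discount at r = 0.089.
D_1 = 4.4264
D_2 = 5.6790
D_3 = 6.3832
D_4 = 7.1747
D_5 = 8.0644
D_6 = 9.0644
TV_6 = 9.3907/(0.089−0.036) = 177.1828
P₀ = Σ Dₜ/(1+r)ᵗ + TV_6/(1+r)^6 = 135.8291

$135.83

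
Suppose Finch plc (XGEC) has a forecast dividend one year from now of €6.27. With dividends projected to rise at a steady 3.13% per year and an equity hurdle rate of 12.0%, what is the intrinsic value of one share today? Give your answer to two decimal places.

Gordon growth model: P₀ = D₁/(r − g), with D₁ = 6.27 given directly.
P₀ = 6.2700 / (0.12 − 0.0313) = 6.2700 / 0.0887 = 70.6877

€70.69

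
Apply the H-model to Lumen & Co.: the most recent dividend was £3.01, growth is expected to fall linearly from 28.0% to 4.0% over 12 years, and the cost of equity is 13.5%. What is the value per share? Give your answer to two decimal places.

£78.58

H-model: P₀ = D₀[(1+g_L) + H(g_S−g_L)]/(r−g_L), with H = 12/2 = 6.
P₀ = 3.01 × [(1+0.04) + 6×(0.28−0.04)] / (0.135−0.04)
   = 3.01 × 2.4800 / 0.095 = 78.5768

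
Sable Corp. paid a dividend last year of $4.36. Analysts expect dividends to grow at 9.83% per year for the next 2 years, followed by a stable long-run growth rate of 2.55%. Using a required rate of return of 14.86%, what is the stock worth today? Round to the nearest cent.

Two-stage DDM. Project D₁…D_2 at 0.0983, terminal growth 0.0255, discount at r = 0.1486.
D_1 = 4.7886
D_2 = 5.2593
Terminal value at t=2: TV = D_3/(r−g) = 5.3934/(0.1486−0.0255) = 43.8133
P₀ = 4.7886/(1+0.1486)^1 + 5.2593/(1+0.1486)^2 + 43.8133/(1+0.1486)^2 = 41.3655

$41.37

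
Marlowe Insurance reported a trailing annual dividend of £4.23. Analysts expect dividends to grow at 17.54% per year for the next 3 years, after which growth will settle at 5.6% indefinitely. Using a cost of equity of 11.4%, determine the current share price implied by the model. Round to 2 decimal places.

Two-stage DDM. Project D₁…D_3 at 0.1754, terminal growth 0.056, discount at r = 0.114.
D_1 = 4.9719
D_2 = 5.8440
D_3 = 6.8691
Terminal value at t=3: TV = D_4/(r−g) = 7.2537/(0.114−0.056) = 125.0643
P₀ = 4.9719/(1+0.114)^1 + 5.8440/(1+0.114)^2 + 6.8691/(1+0.114)^3 + 125.0643/(1+0.114)^3 = 104.6054

£104.61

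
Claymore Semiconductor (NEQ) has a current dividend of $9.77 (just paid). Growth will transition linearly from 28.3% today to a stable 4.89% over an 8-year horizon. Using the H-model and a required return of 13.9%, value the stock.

$215.28

H-model: P₀ = D₀[(1+g_L) + H(g_S−g_L)]/(r−g_L), with H = 8/2 = 4.
P₀ = 9.77 × [(1+0.0489) + 4×(0.283−0.0489)] / (0.139−0.0489)
   = 9.77 × 1.9853 / 0.0901 = 215.2761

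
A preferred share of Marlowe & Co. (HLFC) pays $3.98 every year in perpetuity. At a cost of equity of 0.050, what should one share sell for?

$79.60

Zero-growth DDM (perpetuity): P₀ = D/r = 3.98 / 0.05 = 79.6000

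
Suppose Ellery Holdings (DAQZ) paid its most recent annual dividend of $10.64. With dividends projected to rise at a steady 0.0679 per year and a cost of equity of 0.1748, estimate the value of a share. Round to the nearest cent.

Gordon growth model: P₀ = D₁/(r − g). D₁ = 10.64 × (1 + 0.0679) = 11.3625.
P₀ = 11.3625 / (0.1748 − 0.0679) = 11.3625 / 0.1069 = 106.2905

$106.29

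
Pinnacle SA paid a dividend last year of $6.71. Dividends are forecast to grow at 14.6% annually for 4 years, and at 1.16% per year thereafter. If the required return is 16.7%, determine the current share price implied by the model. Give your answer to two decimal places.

$66.27

Two-stage DDM. Project D₁…D_4 at 0.146, terminal growth 0.0116, discount at r = 0.167.
D_1 = 7.6897
D_2 = 8.8124
D_3 = 10.0990
D_4 = 11.5734
Terminal value at t=4: TV = D_5/(r−g) = 11.7077/(0.167−0.0116) = 75.3388
P₀ = 7.6897/(1+0.167)^1 + 8.8124/(1+0.167)^2 + 10.0990/(1+0.167)^3 + 11.5734/(1+0.167)^4 + 75.3388/(1+0.167)^4 = 66.2737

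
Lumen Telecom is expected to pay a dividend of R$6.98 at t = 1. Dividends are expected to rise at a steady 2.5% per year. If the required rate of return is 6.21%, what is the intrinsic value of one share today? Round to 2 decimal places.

R$188.14

Gordon growth model: P₀ = D₁/(r − g), with D₁ = 6.98 given directly.
P₀ = 6.9800 / (0.0621 − 0.025) = 6.9800 / 0.0371 = 188.1402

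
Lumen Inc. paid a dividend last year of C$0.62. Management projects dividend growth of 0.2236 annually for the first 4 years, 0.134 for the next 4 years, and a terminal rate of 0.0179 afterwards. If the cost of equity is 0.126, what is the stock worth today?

C$14.96

Three-stage DDM. Project D₁…D_8; terminal Gordon value at t=8 with g = 0.0179; discount at r = 0.126.
D_1 = 0.7586
D_2 = 0.9283
D_3 = 1.1358
D_4 = 1.3898
D_5 = 1.5760
D_6 = 1.7872
D_7 = 2.0267
D_8 = 2.2983
TV_8 = 2.3394/(0.126−0.0179) = 21.6412
P₀ = Σ Dₜ/(1+r)ᵗ + TV_8/(1+r)^8 = 14.9609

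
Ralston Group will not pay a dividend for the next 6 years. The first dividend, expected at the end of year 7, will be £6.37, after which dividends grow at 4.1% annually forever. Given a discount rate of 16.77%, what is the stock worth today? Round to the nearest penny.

Deferred-dividend DDM. At t=6 the remaining stream is a growing perpetuity with first payment D_7 = 6.37.
V_6 = D_7/(r−g) = 6.37/(0.1677−0.041) = 50.2762
P₀ = V_6/(1+r)^6 = 50.2762/(1+0.1677)^6 = 19.8324

£19.83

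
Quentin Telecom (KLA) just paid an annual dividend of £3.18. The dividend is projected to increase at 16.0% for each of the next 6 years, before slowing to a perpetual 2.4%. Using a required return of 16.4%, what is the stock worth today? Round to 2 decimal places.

Two-stage DDM. Project D₁…D_6 at 0.16, terminal growth 0.024, discount at r = 0.164.
D_1 = 3.6888
D_2 = 4.2790
D_3 = 4.9636
D_4 = 5.7578
D_5 = 6.6791
D_6 = 7.7477
Terminal value at t=6: TV = D_7/(r−g) = 7.9337/(0.164−0.024) = 56.6692
P₀ = 3.6888/(1+0.164)^1 + 4.2790/(1+0.164)^2 + 4.9636/(1+0.164)^3 + 5.7578/(1+0.164)^4 + 6.6791/(1+0.164)^5 + 7.7477/(1+0.164)^6 + 56.6692/(1+0.164)^6 = 41.6358

£41.64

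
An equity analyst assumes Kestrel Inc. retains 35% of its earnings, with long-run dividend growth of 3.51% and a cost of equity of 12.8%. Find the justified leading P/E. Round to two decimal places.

Payout ratio b = 1 − 0.35 = 0.65.
Justified leading P/E = b/(r−g) = 0.65/(0.128−0.0351) = 6.9968

7.00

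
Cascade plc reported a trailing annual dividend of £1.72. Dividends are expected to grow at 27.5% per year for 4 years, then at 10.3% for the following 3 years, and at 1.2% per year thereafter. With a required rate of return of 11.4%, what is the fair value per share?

£46.86

Three-stage DDM. Project D₁…D_7; terminal Gordon value at t=7 with g = 0.012; discount at r = 0.114.
D_1 = 2.1930
D_2 = 2.7961
D_3 = 3.5650
D_4 = 4.5454
D_5 = 5.0135
D_6 = 5.5299
D_7 = 6.0995
TV_7 = 6.1727/(0.114−0.012) = 60.5168
P₀ = Σ Dₜ/(1+r)ᵗ + TV_7/(1+r)^7 = 46.8559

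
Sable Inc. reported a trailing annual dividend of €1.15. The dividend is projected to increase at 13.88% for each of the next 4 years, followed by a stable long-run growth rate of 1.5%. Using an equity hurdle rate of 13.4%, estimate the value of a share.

€14.62

Two-stage DDM. Project D₁…D_4 at 0.1388, terminal growth 0.015, discount at r = 0.134.
D_1 = 1.3096
D_2 = 1.4914
D_3 = 1.6984
D_4 = 1.9341
Terminal value at t=4: TV = D_5/(r−g) = 1.9632/(0.134−0.015) = 16.4971
P₀ = 1.3096/(1+0.134)^1 + 1.4914/(1+0.134)^2 + 1.6984/(1+0.134)^3 + 1.9341/(1+0.134)^4 + 16.4971/(1+0.134)^4 = 14.6248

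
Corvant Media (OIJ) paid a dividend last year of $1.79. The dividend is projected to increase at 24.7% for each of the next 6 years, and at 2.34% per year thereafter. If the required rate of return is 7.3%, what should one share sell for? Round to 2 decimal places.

$109.77

Two-stage DDM. Project D₁…D_6 at 0.247, terminal growth 0.0234, discount at r = 0.073.
D_1 = 2.2321
D_2 = 2.7835
D_3 = 3.4710
D_4 = 4.3283
D_5 = 5.3974
D_6 = 6.7306
Terminal value at t=6: TV = D_7/(r−g) = 6.8881/(0.073−0.0234) = 138.8723
P₀ = 2.2321/(1+0.073)^1 + 2.7835/(1+0.073)^2 + 3.4710/(1+0.073)^3 + 4.3283/(1+0.073)^4 + 5.3974/(1+0.073)^5 + 6.7306/(1+0.073)^6 + 138.8723/(1+0.073)^6 = 109.7727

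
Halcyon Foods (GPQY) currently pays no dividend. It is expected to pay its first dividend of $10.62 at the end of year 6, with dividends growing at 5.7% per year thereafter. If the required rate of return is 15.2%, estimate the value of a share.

$55.10

Deferred-dividend DDM. At t=5 the remaining stream is a growing perpetuity with first payment D_6 = 10.62.
V_5 = D_6/(r−g) = 10.62/(0.152−0.057) = 111.7895
P₀ = V_5/(1+r)^5 = 111.7895/(1+0.152)^5 = 55.0983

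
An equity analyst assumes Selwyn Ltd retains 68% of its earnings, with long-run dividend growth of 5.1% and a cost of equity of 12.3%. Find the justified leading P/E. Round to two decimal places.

Payout ratio b = 1 − 0.68 = 0.32.
Justified leading P/E = b/(r−g) = 0.32/(0.123−0.051) = 4.4444

4.44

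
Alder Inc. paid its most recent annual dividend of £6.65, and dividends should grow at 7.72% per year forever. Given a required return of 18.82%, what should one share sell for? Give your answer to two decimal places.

Gordon growth model: P₀ = D₁/(r − g). D₁ = 6.65 × (1 + 0.0772) = 7.1634.
P₀ = 7.1634 / (0.1882 − 0.0772) = 7.1634 / 0.111 = 64.5350

£64.53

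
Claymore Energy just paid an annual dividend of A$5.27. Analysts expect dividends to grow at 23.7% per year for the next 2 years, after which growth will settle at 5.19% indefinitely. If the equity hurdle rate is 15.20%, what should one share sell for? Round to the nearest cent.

Two-stage DDM. Project D₁…D_2 at 0.237, terminal growth 0.0519, discount at r = 0.152.
D_1 = 6.5190
D_2 = 8.0640
Terminal value at t=2: TV = D_3/(r−g) = 8.4825/(0.152−0.0519) = 84.7404
P₀ = 6.5190/(1+0.152)^1 + 8.0640/(1+0.152)^2 + 84.7404/(1+0.152)^2 = 75.5888

A$75.59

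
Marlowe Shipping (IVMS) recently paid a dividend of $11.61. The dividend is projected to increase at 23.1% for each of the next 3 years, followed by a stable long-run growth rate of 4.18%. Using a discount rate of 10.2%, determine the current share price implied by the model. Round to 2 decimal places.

Two-stage DDM. Project D₁…D_3 at 0.231, terminal growth 0.0418, discount at r = 0.102.
D_1 = 14.2919
D_2 = 17.5933
D_3 = 21.6574
Terminal value at t=3: TV = D_4/(r−g) = 22.5627/(0.102−0.0418) = 374.7954
P₀ = 14.2919/(1+0.102)^1 + 17.5933/(1+0.102)^2 + 21.6574/(1+0.102)^3 + 374.7954/(1+0.102)^3 = 323.6983

$323.70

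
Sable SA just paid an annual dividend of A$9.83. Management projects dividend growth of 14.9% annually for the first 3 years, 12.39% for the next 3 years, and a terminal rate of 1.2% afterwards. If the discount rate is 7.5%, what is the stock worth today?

A$293.46

Three-stage DDM. Project D₁…D_6; terminal Gordon value at t=6 with g = 0.012; discount at r = 0.075.
D_1 = 11.2947
D_2 = 12.9776
D_3 = 14.9112
D_4 = 16.7587
D_5 = 18.8351
D_6 = 21.1688
TV_6 = 21.4228/(0.075−0.012) = 340.0451
P₀ = Σ Dₜ/(1+r)ᵗ + TV_6/(1+r)^6 = 293.4610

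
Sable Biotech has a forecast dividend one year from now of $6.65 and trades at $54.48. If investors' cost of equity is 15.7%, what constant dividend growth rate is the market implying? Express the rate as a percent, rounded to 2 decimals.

3.49%

From P₀ = D₁/(r − g), the implied growth is g = r − D₁/P₀.
g = 0.157 − 6.65/54.48 = 0.157 − 0.12206 = 0.03494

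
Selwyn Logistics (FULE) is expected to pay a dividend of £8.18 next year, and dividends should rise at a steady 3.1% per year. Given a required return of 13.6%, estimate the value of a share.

Gordon growth model: P₀ = D₁/(r − g), with D₁ = 8.18 given directly.
P₀ = 8.1800 / (0.136 − 0.031) = 8.1800 / 0.105 = 77.9048

£77.90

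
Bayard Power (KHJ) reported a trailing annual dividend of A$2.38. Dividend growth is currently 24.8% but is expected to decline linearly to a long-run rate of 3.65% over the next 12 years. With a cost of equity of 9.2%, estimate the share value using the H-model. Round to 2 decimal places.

A$98.87

H-model: P₀ = D₀[(1+g_L) + H(g_S−g_L)]/(r−g_L), with H = 12/2 = 6.
P₀ = 2.38 × [(1+0.0365) + 6×(0.248−0.0365)] / (0.092−0.0365)
   = 2.38 × 2.3055 / 0.0555 = 98.8665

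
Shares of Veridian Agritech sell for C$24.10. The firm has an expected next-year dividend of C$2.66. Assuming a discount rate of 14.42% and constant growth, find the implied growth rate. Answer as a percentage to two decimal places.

From P₀ = D₁/(r − g), the implied growth is g = r − D₁/P₀.
g = 0.1442 − 2.66/24.10 = 0.1442 − 0.11037 = 0.03383

3.38%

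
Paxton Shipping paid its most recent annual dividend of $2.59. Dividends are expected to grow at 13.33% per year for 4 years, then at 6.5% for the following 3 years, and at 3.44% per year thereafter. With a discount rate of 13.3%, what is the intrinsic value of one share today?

Three-stage DDM. Project D₁…D_7; terminal Gordon value at t=7 with g = 0.0344; discount at r = 0.133.
D_1 = 2.9352
D_2 = 3.3265
D_3 = 3.7699
D_4 = 4.2725
D_5 = 4.5502
D_6 = 4.8459
D_7 = 5.1609
TV_7 = 5.3385/(0.133−0.0344) = 54.1427
P₀ = Σ Dₜ/(1+r)ᵗ + TV_7/(1+r)^7 = 39.8390

$39.84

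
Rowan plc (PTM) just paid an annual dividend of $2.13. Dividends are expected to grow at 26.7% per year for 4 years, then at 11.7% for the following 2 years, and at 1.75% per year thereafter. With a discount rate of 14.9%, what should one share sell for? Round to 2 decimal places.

$40.01

Three-stage DDM. Project D₁…D_6; terminal Gordon value at t=6 with g = 0.0175; discount at r = 0.149.
D_1 = 2.6987
D_2 = 3.4193
D_3 = 4.3322
D_4 = 5.4889
D_5 = 6.1311
D_6 = 6.8485
TV_6 = 6.9683/(0.149−0.0175) = 52.9909
P₀ = Σ Dₜ/(1+r)ᵗ + TV_6/(1+r)^6 = 40.0110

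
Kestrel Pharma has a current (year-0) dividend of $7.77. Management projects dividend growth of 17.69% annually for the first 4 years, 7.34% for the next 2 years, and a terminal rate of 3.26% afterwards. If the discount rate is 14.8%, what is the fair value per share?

Three-stage DDM. Project D₁…D_6; terminal Gordon value at t=6 with g = 0.0326; discount at r = 0.148.
D_1 = 9.1445
D_2 = 10.7622
D_3 = 12.6660
D_4 = 14.9066
D_5 = 16.0008
D_6 = 17.1752
TV_6 = 17.7351/(0.148−0.0326) = 153.6840
P₀ = Σ Dₜ/(1+r)ᵗ + TV_6/(1+r)^6 = 115.7533

$115.75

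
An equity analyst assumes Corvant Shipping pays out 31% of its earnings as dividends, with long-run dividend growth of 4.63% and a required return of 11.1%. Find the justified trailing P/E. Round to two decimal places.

5.01

Justified trailing P/E = b(1+g)/(r−g) = 0.31×(1+0.0463)/(0.111−0.0463) = 5.0132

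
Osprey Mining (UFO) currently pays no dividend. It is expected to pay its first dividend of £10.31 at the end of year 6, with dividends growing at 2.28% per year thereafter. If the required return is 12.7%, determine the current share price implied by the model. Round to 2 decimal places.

Deferred-dividend DDM. At t=5 the remaining stream is a growing perpetuity with first payment D_6 = 10.31.
V_5 = D_6/(r−g) = 10.31/(0.127−0.0228) = 98.9443
P₀ = V_5/(1+r)^5 = 98.9443/(1+0.127)^5 = 54.4216

£54.42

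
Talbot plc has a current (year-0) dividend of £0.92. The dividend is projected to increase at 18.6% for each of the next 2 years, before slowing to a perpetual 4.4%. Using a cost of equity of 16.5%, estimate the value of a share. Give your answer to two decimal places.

£10.12

Two-stage DDM. Project D₁…D_2 at 0.186, terminal growth 0.044, discount at r = 0.165.
D_1 = 1.0911
D_2 = 1.2941
Terminal value at t=2: TV = D_3/(r−g) = 1.3510/(0.165−0.044) = 11.1653
P₀ = 1.0911/(1+0.165)^1 + 1.2941/(1+0.165)^2 + 11.1653/(1+0.165)^2 = 10.1167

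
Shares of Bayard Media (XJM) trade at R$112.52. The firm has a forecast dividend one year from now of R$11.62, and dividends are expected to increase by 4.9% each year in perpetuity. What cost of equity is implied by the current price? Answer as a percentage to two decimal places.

15.23%

Rearranging the constant-growth DDM: r = D₁/P₀ + g.
r = 11.6200 / 112.52 + 0.049 = 0.10327 + 0.049 = 0.15227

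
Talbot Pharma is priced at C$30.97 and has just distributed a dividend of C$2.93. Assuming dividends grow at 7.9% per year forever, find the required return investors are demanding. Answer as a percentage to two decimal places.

Rearranging the constant-growth DDM: r = D₁/P₀ + g.
D₁ = 2.93 × (1 + 0.079) = 3.1615.
r = 3.1615 / 30.97 + 0.079 = 0.10208 + 0.079 = 0.18108

18.11%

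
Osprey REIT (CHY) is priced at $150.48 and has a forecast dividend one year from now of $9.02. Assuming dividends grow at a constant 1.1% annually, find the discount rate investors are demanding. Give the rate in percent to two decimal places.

7.09%

Rearranging the constant-growth DDM: r = D₁/P₀ + g.
r = 9.0200 / 150.48 + 0.011 = 0.05994 + 0.011 = 0.07094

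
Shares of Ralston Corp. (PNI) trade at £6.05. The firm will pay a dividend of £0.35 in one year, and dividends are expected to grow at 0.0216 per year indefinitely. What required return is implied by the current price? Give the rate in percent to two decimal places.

7.95%

Rearranging the constant-growth DDM: r = D₁/P₀ + g.
r = 0.3500 / 6.05 + 0.0216 = 0.05785 + 0.0216 = 0.07945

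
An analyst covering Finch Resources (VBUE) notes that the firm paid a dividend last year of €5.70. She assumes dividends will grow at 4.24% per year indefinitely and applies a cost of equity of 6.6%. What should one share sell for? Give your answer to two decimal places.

Gordon growth model: P₀ = D₁/(r − g). D₁ = 5.70 × (1 + 0.0424) = 5.9417.
P₀ = 5.9417 / (0.066 − 0.0424) = 5.9417 / 0.0236 = 251.7661

€251.77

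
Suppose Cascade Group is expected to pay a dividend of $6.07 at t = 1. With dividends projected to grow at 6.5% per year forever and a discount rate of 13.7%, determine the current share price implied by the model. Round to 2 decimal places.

$84.31

Gordon growth model: P₀ = D₁/(r − g), with D₁ = 6.07 given directly.
P₀ = 6.0700 / (0.137 − 0.065) = 6.0700 / 0.072 = 84.3056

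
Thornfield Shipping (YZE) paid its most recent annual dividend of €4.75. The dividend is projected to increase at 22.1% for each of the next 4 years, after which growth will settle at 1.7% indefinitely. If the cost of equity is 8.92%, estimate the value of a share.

Two-stage DDM. Project D₁…D_4 at 0.221, terminal growth 0.017, discount at r = 0.0892.
D_1 = 5.7998
D_2 = 7.0815
D_3 = 8.6465
D_4 = 10.5574
Terminal value at t=4: TV = D_5/(r−g) = 10.7369/(0.0892−0.017) = 148.7099
P₀ = 5.7998/(1+0.0892)^1 + 7.0815/(1+0.0892)^2 + 8.6465/(1+0.0892)^3 + 10.5574/(1+0.0892)^4 + 148.7099/(1+0.0892)^4 = 131.1461

€131.15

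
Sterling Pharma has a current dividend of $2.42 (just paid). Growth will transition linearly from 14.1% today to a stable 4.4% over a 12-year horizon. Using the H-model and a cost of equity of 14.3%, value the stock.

$39.75

H-model: P₀ = D₀[(1+g_L) + H(g_S−g_L)]/(r−g_L), with H = 12/2 = 6.
P₀ = 2.42 × [(1+0.044) + 6×(0.141−0.044)] / (0.143−0.044)
   = 2.42 × 1.6260 / 0.099 = 39.7467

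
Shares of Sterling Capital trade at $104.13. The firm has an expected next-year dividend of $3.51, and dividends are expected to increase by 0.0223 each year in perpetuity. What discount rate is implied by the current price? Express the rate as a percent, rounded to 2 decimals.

Rearranging the constant-growth DDM: r = D₁/P₀ + g.
r = 3.5100 / 104.13 + 0.0223 = 0.03371 + 0.0223 = 0.05601

5.60%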